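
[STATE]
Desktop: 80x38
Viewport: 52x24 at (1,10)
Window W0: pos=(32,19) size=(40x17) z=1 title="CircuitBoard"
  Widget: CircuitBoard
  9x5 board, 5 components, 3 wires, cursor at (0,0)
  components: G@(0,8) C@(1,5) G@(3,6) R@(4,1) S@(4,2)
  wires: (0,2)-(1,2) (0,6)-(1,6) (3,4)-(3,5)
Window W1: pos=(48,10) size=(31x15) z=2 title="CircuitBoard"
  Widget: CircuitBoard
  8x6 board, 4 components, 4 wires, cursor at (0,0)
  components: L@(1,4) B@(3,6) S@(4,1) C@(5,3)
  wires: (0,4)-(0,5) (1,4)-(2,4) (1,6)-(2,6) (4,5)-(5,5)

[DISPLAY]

                                               ┏━━━━
                                               ┃ Cir
                                               ┠────
                                               ┃   0
                                               ┃0  [
                                               ┃    
                                               ┃1   
                                               ┃    
                                               ┃2   
                               ┏━━━━━━━━━━━━━━━┃    
                               ┃ CircuitBoard  ┃3   
                               ┠───────────────┃    
                               ┃   0 1 2 3 4 5 ┃4   
                               ┃0  [.]      ·  ┃    
                               ┃            │  ┗━━━━
                               ┃1           ·       
                               ┃                    
                               ┃2                   
                               ┃                    
                               ┃3                   
                               ┃                    
                               ┃4       R   S       
                               ┃Cursor: (0,0)       
                               ┃                    


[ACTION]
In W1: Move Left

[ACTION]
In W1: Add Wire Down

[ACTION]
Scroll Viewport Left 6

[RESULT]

                                                ┏━━━
                                                ┃ Ci
                                                ┠───
                                                ┃   
                                                ┃0  
                                                ┃   
                                                ┃1  
                                                ┃   
                                                ┃2  
                                ┏━━━━━━━━━━━━━━━┃   
                                ┃ CircuitBoard  ┃3  
                                ┠───────────────┃   
                                ┃   0 1 2 3 4 5 ┃4  
                                ┃0  [.]      ·  ┃   
                                ┃            │  ┗━━━
                                ┃1           ·      
                                ┃                   
                                ┃2                  
                                ┃                   
                                ┃3                  
                                ┃                   
                                ┃4       R   S      
                                ┃Cursor: (0,0)      
                                ┃                   


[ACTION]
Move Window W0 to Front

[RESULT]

                                                ┏━━━
                                                ┃ Ci
                                                ┠───
                                                ┃   
                                                ┃0  
                                                ┃   
                                                ┃1  
                                                ┃   
                                                ┃2  
                                ┏━━━━━━━━━━━━━━━━━━━
                                ┃ CircuitBoard      
                                ┠───────────────────
                                ┃   0 1 2 3 4 5 6 7 
                                ┃0  [.]      ·      
                                ┃            │      
                                ┃1           ·      
                                ┃                   
                                ┃2                  
                                ┃                   
                                ┃3                  
                                ┃                   
                                ┃4       R   S      
                                ┃Cursor: (0,0)      
                                ┃                   


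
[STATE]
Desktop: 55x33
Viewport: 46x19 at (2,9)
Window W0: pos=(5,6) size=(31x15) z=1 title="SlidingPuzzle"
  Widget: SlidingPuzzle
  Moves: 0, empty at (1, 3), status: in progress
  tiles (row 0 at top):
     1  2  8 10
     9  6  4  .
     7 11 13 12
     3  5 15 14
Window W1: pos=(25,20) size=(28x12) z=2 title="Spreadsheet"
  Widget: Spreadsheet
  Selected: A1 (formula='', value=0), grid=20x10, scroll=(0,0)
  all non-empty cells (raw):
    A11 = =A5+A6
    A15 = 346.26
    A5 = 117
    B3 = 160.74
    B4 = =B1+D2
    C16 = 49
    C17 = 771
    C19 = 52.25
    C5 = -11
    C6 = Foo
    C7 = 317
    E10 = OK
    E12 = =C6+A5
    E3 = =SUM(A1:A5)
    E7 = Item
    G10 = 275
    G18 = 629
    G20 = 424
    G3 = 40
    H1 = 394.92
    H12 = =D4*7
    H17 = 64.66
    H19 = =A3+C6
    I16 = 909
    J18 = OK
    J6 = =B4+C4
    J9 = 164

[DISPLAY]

   ┃┌────┬────┬────┬────┐        ┃            
   ┃│  1 │  2 │  8 │ 10 │        ┃            
   ┃├────┼────┼────┼────┤        ┃            
   ┃│  9 │  6 │  4 │    │        ┃            
   ┃├────┼────┼────┼────┤        ┃            
   ┃│  7 │ 11 │ 13 │ 12 │        ┃            
   ┃├────┼────┼────┼────┤        ┃            
   ┃│  3 │  5 │ 15 │ 14 │        ┃            
   ┃└────┴────┴────┴────┘        ┃            
   ┃Moves: 0                     ┃            
   ┃                             ┃            
   ┗━━━━━━━━━━━━━━━━━━━┏━━━━━━━━━━━━━━━━━━━━━━
                       ┃ Spreadsheet          
                       ┠──────────────────────
                       ┃A1:                   
                       ┃       A       B      
                       ┃----------------------
                       ┃  1      [0]       0  
                       ┃  2        0       0  


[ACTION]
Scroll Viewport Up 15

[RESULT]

                                              
                                              
                                              
                                              
                                              
                                              
   ┏━━━━━━━━━━━━━━━━━━━━━━━━━━━━━┓            
   ┃ SlidingPuzzle               ┃            
   ┠─────────────────────────────┨            
   ┃┌────┬────┬────┬────┐        ┃            
   ┃│  1 │  2 │  8 │ 10 │        ┃            
   ┃├────┼────┼────┼────┤        ┃            
   ┃│  9 │  6 │  4 │    │        ┃            
   ┃├────┼────┼────┼────┤        ┃            
   ┃│  7 │ 11 │ 13 │ 12 │        ┃            
   ┃├────┼────┼────┼────┤        ┃            
   ┃│  3 │  5 │ 15 │ 14 │        ┃            
   ┃└────┴────┴────┴────┘        ┃            
   ┃Moves: 0                     ┃            


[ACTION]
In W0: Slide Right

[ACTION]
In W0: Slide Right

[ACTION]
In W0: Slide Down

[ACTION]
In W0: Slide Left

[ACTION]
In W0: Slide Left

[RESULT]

                                              
                                              
                                              
                                              
                                              
                                              
   ┏━━━━━━━━━━━━━━━━━━━━━━━━━━━━━┓            
   ┃ SlidingPuzzle               ┃            
   ┠─────────────────────────────┨            
   ┃┌────┬────┬────┬────┐        ┃            
   ┃│  1 │  8 │ 10 │    │        ┃            
   ┃├────┼────┼────┼────┤        ┃            
   ┃│  9 │  2 │  6 │  4 │        ┃            
   ┃├────┼────┼────┼────┤        ┃            
   ┃│  7 │ 11 │ 13 │ 12 │        ┃            
   ┃├────┼────┼────┼────┤        ┃            
   ┃│  3 │  5 │ 15 │ 14 │        ┃            
   ┃└────┴────┴────┴────┘        ┃            
   ┃Moves: 5                     ┃            


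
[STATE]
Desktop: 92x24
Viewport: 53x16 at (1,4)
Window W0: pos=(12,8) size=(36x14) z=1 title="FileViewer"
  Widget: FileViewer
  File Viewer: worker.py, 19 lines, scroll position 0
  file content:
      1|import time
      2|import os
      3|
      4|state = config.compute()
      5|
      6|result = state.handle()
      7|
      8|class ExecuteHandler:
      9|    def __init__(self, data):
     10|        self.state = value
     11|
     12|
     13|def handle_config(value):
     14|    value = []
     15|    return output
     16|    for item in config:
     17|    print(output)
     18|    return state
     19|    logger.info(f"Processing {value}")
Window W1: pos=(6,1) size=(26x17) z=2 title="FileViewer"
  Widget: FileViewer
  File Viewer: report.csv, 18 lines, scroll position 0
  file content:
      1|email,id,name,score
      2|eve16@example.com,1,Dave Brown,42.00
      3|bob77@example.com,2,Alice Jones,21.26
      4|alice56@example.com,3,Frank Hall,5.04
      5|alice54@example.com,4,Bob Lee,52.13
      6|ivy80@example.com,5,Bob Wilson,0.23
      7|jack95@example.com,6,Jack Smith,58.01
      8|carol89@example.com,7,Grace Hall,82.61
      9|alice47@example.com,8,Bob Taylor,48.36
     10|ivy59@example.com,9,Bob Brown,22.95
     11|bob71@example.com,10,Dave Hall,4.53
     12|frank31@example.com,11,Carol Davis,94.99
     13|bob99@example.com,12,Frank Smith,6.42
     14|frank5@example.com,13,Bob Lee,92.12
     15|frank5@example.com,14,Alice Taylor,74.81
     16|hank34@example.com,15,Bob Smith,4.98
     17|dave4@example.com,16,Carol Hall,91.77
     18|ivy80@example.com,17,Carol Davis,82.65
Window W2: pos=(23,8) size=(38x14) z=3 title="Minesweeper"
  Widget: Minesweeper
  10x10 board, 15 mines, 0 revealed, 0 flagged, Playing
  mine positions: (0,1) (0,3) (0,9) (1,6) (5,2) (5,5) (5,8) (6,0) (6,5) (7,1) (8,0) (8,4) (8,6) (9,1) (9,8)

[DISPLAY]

     ┃email,id,name,score    ▲┃                      
     ┃eve16@example.com,1,Dav█┃                      
     ┃bob77@example.com,2,Ali░┃                      
     ┃alice56@example.com,3,F░┃                      
     ┃alice54@example.┏━━━━━━━━━━━━━━━━━━━━━━━━━━━━━━
     ┃ivy80@example.co┃ Minesweeper                  
     ┃jack95@example.c┠──────────────────────────────
     ┃carol89@example.┃■■■■■■■■■■                    
     ┃alice47@example.┃■■■■■■■■■■                    
     ┃ivy59@example.co┃■■■■■■■■■■                    
     ┃bob71@example.co┃■■■■■■■■■■                    
     ┃frank31@example.┃■■■■■■■■■■                    
     ┃bob99@example.co┃■■■■■■■■■■                    
     ┗━━━━━━━━━━━━━━━━┃■■■■■■■■■■                    
           ┃class Exec┃■■■■■■■■■■                    
           ┃    def __┃■■■■■■■■■■                    


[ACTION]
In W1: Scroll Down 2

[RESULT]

     ┃bob77@example.com,2,Ali▲┃                      
     ┃alice56@example.com,3,F░┃                      
     ┃alice54@example.com,4,B░┃                      
     ┃ivy80@example.com,5,Bob░┃                      
     ┃jack95@example.c┏━━━━━━━━━━━━━━━━━━━━━━━━━━━━━━
     ┃carol89@example.┃ Minesweeper                  
     ┃alice47@example.┠──────────────────────────────
     ┃ivy59@example.co┃■■■■■■■■■■                    
     ┃bob71@example.co┃■■■■■■■■■■                    
     ┃frank31@example.┃■■■■■■■■■■                    
     ┃bob99@example.co┃■■■■■■■■■■                    
     ┃frank5@example.c┃■■■■■■■■■■                    
     ┃frank5@example.c┃■■■■■■■■■■                    
     ┗━━━━━━━━━━━━━━━━┃■■■■■■■■■■                    
           ┃class Exec┃■■■■■■■■■■                    
           ┃    def __┃■■■■■■■■■■                    


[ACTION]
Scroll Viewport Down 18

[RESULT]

     ┃jack95@example.c┏━━━━━━━━━━━━━━━━━━━━━━━━━━━━━━
     ┃carol89@example.┃ Minesweeper                  
     ┃alice47@example.┠──────────────────────────────
     ┃ivy59@example.co┃■■■■■■■■■■                    
     ┃bob71@example.co┃■■■■■■■■■■                    
     ┃frank31@example.┃■■■■■■■■■■                    
     ┃bob99@example.co┃■■■■■■■■■■                    
     ┃frank5@example.c┃■■■■■■■■■■                    
     ┃frank5@example.c┃■■■■■■■■■■                    
     ┗━━━━━━━━━━━━━━━━┃■■■■■■■■■■                    
           ┃class Exec┃■■■■■■■■■■                    
           ┃    def __┃■■■■■■■■■■                    
           ┃        se┃■■■■■■■■■■                    
           ┗━━━━━━━━━━┗━━━━━━━━━━━━━━━━━━━━━━━━━━━━━━
                                                     
                                                     


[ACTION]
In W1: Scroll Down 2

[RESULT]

     ┃alice47@example.┏━━━━━━━━━━━━━━━━━━━━━━━━━━━━━━
     ┃ivy59@example.co┃ Minesweeper                  
     ┃bob71@example.co┠──────────────────────────────
     ┃frank31@example.┃■■■■■■■■■■                    
     ┃bob99@example.co┃■■■■■■■■■■                    
     ┃frank5@example.c┃■■■■■■■■■■                    
     ┃frank5@example.c┃■■■■■■■■■■                    
     ┃hank34@example.c┃■■■■■■■■■■                    
     ┃dave4@example.co┃■■■■■■■■■■                    
     ┗━━━━━━━━━━━━━━━━┃■■■■■■■■■■                    
           ┃class Exec┃■■■■■■■■■■                    
           ┃    def __┃■■■■■■■■■■                    
           ┃        se┃■■■■■■■■■■                    
           ┗━━━━━━━━━━┗━━━━━━━━━━━━━━━━━━━━━━━━━━━━━━
                                                     
                                                     


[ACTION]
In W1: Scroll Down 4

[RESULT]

     ┃ivy59@example.co┏━━━━━━━━━━━━━━━━━━━━━━━━━━━━━━
     ┃bob71@example.co┃ Minesweeper                  
     ┃frank31@example.┠──────────────────────────────
     ┃bob99@example.co┃■■■■■■■■■■                    
     ┃frank5@example.c┃■■■■■■■■■■                    
     ┃frank5@example.c┃■■■■■■■■■■                    
     ┃hank34@example.c┃■■■■■■■■■■                    
     ┃dave4@example.co┃■■■■■■■■■■                    
     ┃ivy80@example.co┃■■■■■■■■■■                    
     ┗━━━━━━━━━━━━━━━━┃■■■■■■■■■■                    
           ┃class Exec┃■■■■■■■■■■                    
           ┃    def __┃■■■■■■■■■■                    
           ┃        se┃■■■■■■■■■■                    
           ┗━━━━━━━━━━┗━━━━━━━━━━━━━━━━━━━━━━━━━━━━━━
                                                     
                                                     


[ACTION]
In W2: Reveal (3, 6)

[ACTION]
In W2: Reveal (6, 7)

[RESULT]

     ┃ivy59@example.co┏━━━━━━━━━━━━━━━━━━━━━━━━━━━━━━
     ┃bob71@example.co┃ Minesweeper                  
     ┃frank31@example.┠──────────────────────────────
     ┃bob99@example.co┃■■■■■■■■■■                    
     ┃frank5@example.c┃112111■111                    
     ┃frank5@example.c┃     111                      
     ┃hank34@example.c┃                              
     ┃dave4@example.co┃ 111111111                    
     ┃ivy80@example.co┃12■■■■■■■■                    
     ┗━━━━━━━━━━━━━━━━┃■■■■■■■1■■                    
           ┃class Exec┃■■■■■■■■■■                    
           ┃    def __┃■■■■■■■■■■                    
           ┃        se┃■■■■■■■■■■                    
           ┗━━━━━━━━━━┗━━━━━━━━━━━━━━━━━━━━━━━━━━━━━━
                                                     
                                                     


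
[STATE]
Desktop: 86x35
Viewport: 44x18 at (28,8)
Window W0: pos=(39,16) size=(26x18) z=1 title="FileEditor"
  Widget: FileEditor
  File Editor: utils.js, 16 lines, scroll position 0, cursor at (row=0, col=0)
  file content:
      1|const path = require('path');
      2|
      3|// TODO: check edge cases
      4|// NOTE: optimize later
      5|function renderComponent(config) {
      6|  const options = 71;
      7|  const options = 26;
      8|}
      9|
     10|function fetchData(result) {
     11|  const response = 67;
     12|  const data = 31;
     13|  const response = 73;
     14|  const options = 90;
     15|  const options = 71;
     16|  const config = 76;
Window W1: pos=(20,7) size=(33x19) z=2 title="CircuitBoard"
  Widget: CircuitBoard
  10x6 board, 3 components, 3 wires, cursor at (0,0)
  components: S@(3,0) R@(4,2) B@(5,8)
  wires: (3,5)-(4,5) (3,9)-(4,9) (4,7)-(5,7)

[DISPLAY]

tBoard                  ┃                   
────────────────────────┨                   
2 3 4 5 6 7 8 9         ┃                   
                        ┃                   
                        ┃                   
                        ┃                   
                        ┃                   
                        ┃                   
                        ┃━━━━━━━━━━━┓       
                 ·      ┃           ┃       
                 │      ┃───────────┨       
     R           ·      ┃require('p▲┃       
                        ┃          █┃       
                        ┃k edge cas░┃       
 (0,0)                  ┃mize later░┃       
                        ┃erComponen░┃       
                        ┃ns = 71;  ░┃       
━━━━━━━━━━━━━━━━━━━━━━━━┛ns = 26;  ░┃       


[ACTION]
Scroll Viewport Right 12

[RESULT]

            ┃                               
────────────┨                               
8 9         ┃                               
            ┃                               
            ┃                               
            ┃                               
            ┃                               
            ┃                               
            ┃━━━━━━━━━━━┓                   
     ·      ┃           ┃                   
     │      ┃───────────┨                   
     ·      ┃require('p▲┃                   
            ┃          █┃                   
            ┃k edge cas░┃                   
            ┃mize later░┃                   
            ┃erComponen░┃                   
            ┃ns = 71;  ░┃                   
━━━━━━━━━━━━┛ns = 26;  ░┃                   


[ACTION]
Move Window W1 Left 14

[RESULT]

                                            
                                            
                                            
                                            
                                            
                                            
                                            
                                            
━━━━━━━━━━━━━━━━━━━━━━━━┓                   
 FileEditor             ┃                   
────────────────────────┨                   
█onst path = require('p▲┃                   
                       █┃                   
// TODO: check edge cas░┃                   
// NOTE: optimize later░┃                   
function renderComponen░┃                   
  const options = 71;  ░┃                   
  const options = 26;  ░┃                   


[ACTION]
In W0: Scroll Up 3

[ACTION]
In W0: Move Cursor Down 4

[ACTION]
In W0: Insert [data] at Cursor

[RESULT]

                                            
                                            
                                            
                                            
                                            
                                            
                                            
                                            
━━━━━━━━━━━━━━━━━━━━━━━━┓                   
 FileEditor             ┃                   
────────────────────────┨                   
const path = require('p▲┃                   
                       █┃                   
// TODO: check edge cas░┃                   
// NOTE: optimize later░┃                   
data█unction renderComp░┃                   
  const options = 71;  ░┃                   
  const options = 26;  ░┃                   


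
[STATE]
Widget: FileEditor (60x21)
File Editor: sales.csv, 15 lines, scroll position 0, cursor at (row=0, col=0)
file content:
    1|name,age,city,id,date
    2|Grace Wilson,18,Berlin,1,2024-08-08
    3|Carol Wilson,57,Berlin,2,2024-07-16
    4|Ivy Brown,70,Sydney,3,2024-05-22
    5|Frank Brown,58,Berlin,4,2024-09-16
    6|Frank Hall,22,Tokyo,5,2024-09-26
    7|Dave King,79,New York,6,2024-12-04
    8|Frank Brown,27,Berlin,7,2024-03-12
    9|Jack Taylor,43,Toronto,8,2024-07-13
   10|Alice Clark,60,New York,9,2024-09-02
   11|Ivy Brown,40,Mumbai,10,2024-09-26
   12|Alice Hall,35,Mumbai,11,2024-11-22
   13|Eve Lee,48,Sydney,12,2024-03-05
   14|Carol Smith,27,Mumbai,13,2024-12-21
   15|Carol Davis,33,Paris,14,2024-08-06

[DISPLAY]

█ame,age,city,id,date                                      ▲
Grace Wilson,18,Berlin,1,2024-08-08                        █
Carol Wilson,57,Berlin,2,2024-07-16                        ░
Ivy Brown,70,Sydney,3,2024-05-22                           ░
Frank Brown,58,Berlin,4,2024-09-16                         ░
Frank Hall,22,Tokyo,5,2024-09-26                           ░
Dave King,79,New York,6,2024-12-04                         ░
Frank Brown,27,Berlin,7,2024-03-12                         ░
Jack Taylor,43,Toronto,8,2024-07-13                        ░
Alice Clark,60,New York,9,2024-09-02                       ░
Ivy Brown,40,Mumbai,10,2024-09-26                          ░
Alice Hall,35,Mumbai,11,2024-11-22                         ░
Eve Lee,48,Sydney,12,2024-03-05                            ░
Carol Smith,27,Mumbai,13,2024-12-21                        ░
Carol Davis,33,Paris,14,2024-08-06                         ░
                                                           ░
                                                           ░
                                                           ░
                                                           ░
                                                           ░
                                                           ▼


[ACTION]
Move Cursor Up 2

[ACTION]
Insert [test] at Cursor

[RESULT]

test█ame,age,city,id,date                                  ▲
Grace Wilson,18,Berlin,1,2024-08-08                        █
Carol Wilson,57,Berlin,2,2024-07-16                        ░
Ivy Brown,70,Sydney,3,2024-05-22                           ░
Frank Brown,58,Berlin,4,2024-09-16                         ░
Frank Hall,22,Tokyo,5,2024-09-26                           ░
Dave King,79,New York,6,2024-12-04                         ░
Frank Brown,27,Berlin,7,2024-03-12                         ░
Jack Taylor,43,Toronto,8,2024-07-13                        ░
Alice Clark,60,New York,9,2024-09-02                       ░
Ivy Brown,40,Mumbai,10,2024-09-26                          ░
Alice Hall,35,Mumbai,11,2024-11-22                         ░
Eve Lee,48,Sydney,12,2024-03-05                            ░
Carol Smith,27,Mumbai,13,2024-12-21                        ░
Carol Davis,33,Paris,14,2024-08-06                         ░
                                                           ░
                                                           ░
                                                           ░
                                                           ░
                                                           ░
                                                           ▼


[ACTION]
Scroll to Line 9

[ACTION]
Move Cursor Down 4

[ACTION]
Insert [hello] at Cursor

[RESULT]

testname,age,city,id,date                                  ▲
Grace Wilson,18,Berlin,1,2024-08-08                        █
Carol Wilson,57,Berlin,2,2024-07-16                        ░
Ivy Brown,70,Sydney,3,2024-05-22                           ░
Franhello█ Brown,58,Berlin,4,2024-09-16                    ░
Frank Hall,22,Tokyo,5,2024-09-26                           ░
Dave King,79,New York,6,2024-12-04                         ░
Frank Brown,27,Berlin,7,2024-03-12                         ░
Jack Taylor,43,Toronto,8,2024-07-13                        ░
Alice Clark,60,New York,9,2024-09-02                       ░
Ivy Brown,40,Mumbai,10,2024-09-26                          ░
Alice Hall,35,Mumbai,11,2024-11-22                         ░
Eve Lee,48,Sydney,12,2024-03-05                            ░
Carol Smith,27,Mumbai,13,2024-12-21                        ░
Carol Davis,33,Paris,14,2024-08-06                         ░
                                                           ░
                                                           ░
                                                           ░
                                                           ░
                                                           ░
                                                           ▼


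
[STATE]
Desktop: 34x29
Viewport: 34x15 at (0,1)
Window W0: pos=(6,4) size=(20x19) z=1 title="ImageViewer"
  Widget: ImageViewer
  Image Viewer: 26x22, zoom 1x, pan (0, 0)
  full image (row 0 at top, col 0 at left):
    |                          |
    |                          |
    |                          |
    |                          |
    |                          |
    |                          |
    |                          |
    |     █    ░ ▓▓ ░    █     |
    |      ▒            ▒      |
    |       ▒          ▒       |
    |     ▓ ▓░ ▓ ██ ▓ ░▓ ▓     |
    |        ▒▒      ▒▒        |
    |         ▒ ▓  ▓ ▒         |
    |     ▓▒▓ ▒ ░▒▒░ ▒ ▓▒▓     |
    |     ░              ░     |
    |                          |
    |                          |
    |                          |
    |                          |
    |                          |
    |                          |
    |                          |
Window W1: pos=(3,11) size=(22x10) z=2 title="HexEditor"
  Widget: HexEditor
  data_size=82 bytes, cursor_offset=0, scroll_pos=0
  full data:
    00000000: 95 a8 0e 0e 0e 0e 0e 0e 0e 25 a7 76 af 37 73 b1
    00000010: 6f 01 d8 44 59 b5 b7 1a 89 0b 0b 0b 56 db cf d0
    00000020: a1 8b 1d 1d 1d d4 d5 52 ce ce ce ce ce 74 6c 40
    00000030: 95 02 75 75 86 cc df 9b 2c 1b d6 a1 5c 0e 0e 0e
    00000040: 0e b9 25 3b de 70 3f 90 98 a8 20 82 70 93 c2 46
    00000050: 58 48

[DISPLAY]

                                  
                                  
                                  
      ┏━━━━━━━━━━━━━━━━━━┓        
      ┃ ImageViewer      ┃        
      ┠──────────────────┨        
      ┃                  ┃        
      ┃                  ┃        
      ┃                  ┃        
      ┃                  ┃        
   ┏━━━━━━━━━━━━━━━━━━━━┓┃        
   ┃ HexEditor          ┃┃        
   ┠────────────────────┨┃        
   ┃00000000  95 a8 0e 0┃┃        
   ┃00000010  6f 01 d8 4┃┃        


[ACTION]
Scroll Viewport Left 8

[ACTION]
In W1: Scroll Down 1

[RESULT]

                                  
                                  
                                  
      ┏━━━━━━━━━━━━━━━━━━┓        
      ┃ ImageViewer      ┃        
      ┠──────────────────┨        
      ┃                  ┃        
      ┃                  ┃        
      ┃                  ┃        
      ┃                  ┃        
   ┏━━━━━━━━━━━━━━━━━━━━┓┃        
   ┃ HexEditor          ┃┃        
   ┠────────────────────┨┃        
   ┃00000010  6f 01 d8 4┃┃        
   ┃00000020  a1 8b 1d 1┃┃        


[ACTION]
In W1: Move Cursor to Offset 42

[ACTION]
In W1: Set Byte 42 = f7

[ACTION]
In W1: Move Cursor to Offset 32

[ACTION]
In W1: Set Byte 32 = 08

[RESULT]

                                  
                                  
                                  
      ┏━━━━━━━━━━━━━━━━━━┓        
      ┃ ImageViewer      ┃        
      ┠──────────────────┨        
      ┃                  ┃        
      ┃                  ┃        
      ┃                  ┃        
      ┃                  ┃        
   ┏━━━━━━━━━━━━━━━━━━━━┓┃        
   ┃ HexEditor          ┃┃        
   ┠────────────────────┨┃        
   ┃00000010  6f 01 d8 4┃┃        
   ┃00000020  08 8b 1d 1┃┃        


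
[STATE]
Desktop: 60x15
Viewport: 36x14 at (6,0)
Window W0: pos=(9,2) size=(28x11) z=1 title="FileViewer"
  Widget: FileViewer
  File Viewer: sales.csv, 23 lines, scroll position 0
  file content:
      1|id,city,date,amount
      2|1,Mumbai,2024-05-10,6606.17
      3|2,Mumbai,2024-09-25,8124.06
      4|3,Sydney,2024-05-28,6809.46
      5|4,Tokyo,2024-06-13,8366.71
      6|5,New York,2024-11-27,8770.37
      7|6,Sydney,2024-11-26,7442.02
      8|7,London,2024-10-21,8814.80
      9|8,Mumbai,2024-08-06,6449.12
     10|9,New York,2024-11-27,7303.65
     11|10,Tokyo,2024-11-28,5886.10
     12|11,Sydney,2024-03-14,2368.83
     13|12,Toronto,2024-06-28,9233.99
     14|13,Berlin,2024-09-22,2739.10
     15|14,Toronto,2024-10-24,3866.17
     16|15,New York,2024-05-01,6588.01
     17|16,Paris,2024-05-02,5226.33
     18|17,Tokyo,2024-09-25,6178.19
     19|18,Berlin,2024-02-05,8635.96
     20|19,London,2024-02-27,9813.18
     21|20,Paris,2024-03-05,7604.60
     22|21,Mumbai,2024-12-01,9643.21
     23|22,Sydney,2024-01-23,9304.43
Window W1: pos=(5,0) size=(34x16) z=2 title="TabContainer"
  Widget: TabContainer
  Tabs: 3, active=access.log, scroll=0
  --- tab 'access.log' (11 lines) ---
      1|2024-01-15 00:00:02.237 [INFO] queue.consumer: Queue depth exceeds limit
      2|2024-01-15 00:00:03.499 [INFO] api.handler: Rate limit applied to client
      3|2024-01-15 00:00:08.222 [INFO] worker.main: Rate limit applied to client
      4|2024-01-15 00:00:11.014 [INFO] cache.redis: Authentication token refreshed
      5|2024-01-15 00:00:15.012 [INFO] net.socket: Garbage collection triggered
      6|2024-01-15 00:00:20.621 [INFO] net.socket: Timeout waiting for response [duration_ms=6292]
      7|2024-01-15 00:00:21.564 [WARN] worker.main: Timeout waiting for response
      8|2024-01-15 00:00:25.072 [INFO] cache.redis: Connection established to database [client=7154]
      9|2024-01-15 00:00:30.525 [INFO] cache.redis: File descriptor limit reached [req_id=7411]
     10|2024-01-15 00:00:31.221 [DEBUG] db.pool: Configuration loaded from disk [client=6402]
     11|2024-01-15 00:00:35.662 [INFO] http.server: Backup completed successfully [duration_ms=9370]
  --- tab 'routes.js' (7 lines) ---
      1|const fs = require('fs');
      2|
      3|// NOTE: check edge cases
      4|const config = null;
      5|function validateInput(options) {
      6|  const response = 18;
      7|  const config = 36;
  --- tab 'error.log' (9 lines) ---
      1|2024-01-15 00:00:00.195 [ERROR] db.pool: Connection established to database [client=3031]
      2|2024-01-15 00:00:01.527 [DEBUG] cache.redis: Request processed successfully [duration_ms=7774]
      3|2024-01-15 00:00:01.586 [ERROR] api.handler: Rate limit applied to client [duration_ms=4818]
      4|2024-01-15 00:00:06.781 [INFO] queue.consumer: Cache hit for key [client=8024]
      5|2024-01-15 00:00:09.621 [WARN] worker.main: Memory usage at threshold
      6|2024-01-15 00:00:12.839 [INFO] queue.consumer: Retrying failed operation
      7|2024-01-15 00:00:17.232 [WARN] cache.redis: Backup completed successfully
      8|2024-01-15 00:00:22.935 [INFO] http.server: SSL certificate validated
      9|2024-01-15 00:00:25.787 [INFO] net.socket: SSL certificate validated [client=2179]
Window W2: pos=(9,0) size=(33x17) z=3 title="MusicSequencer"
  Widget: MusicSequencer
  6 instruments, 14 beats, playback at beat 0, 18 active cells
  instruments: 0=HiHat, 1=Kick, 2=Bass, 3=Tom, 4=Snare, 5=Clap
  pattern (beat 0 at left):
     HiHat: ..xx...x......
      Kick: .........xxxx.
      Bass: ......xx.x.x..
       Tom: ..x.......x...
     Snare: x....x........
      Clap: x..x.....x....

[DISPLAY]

━━━┏━━━━━━━━━━━━━━━━━━━━━━━━━━━━━━━┓
 Ta┃ MusicSequencer                ┃
───┠───────────────────────────────┨
[ac┃      ▼1234567890123           ┃
───┃ HiHat··██···█······           ┃
202┃  Kick·········████·           ┃
202┃  Bass······██·█·█··           ┃
202┃   Tom··█·······█···           ┃
202┃ Snare█····█········           ┃
202┃  Clap█··█·····█····           ┃
202┃                               ┃
202┃                               ┃
202┃                               ┃
202┃                               ┃


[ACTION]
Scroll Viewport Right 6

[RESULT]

━━━━━━━━━━━━━━━━━━━━━━━━━━━━━┓      
usicSequencer                ┃      
─────────────────────────────┨      
    ▼1234567890123           ┃      
iHat··██···█······           ┃      
Kick·········████·           ┃      
Bass······██·█·█··           ┃      
 Tom··█·······█···           ┃      
nare█····█········           ┃      
Clap█··█·····█····           ┃      
                             ┃      
                             ┃      
                             ┃      
                             ┃      


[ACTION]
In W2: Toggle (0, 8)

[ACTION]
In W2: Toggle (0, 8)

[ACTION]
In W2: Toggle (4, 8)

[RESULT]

━━━━━━━━━━━━━━━━━━━━━━━━━━━━━┓      
usicSequencer                ┃      
─────────────────────────────┨      
    ▼1234567890123           ┃      
iHat··██···█······           ┃      
Kick·········████·           ┃      
Bass······██·█·█··           ┃      
 Tom··█·······█···           ┃      
nare█····█··█·····           ┃      
Clap█··█·····█····           ┃      
                             ┃      
                             ┃      
                             ┃      
                             ┃      


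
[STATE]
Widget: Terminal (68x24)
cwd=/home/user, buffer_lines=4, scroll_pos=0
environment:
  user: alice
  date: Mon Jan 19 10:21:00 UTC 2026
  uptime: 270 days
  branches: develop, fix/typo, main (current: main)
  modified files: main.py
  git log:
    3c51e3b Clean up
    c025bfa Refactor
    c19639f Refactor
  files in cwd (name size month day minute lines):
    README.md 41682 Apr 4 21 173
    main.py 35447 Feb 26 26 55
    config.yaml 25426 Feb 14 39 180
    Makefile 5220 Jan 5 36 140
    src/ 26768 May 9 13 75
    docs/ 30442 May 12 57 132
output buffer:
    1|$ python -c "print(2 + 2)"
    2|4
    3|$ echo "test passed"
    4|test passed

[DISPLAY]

$ python -c "print(2 + 2)"                                          
4                                                                   
$ echo "test passed"                                                
test passed                                                         
$ █                                                                 
                                                                    
                                                                    
                                                                    
                                                                    
                                                                    
                                                                    
                                                                    
                                                                    
                                                                    
                                                                    
                                                                    
                                                                    
                                                                    
                                                                    
                                                                    
                                                                    
                                                                    
                                                                    
                                                                    


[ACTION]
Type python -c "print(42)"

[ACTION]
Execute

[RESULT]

$ python -c "print(2 + 2)"                                          
4                                                                   
$ echo "test passed"                                                
test passed                                                         
$ python -c "print(42)"                                             
42                                                                  
$ █                                                                 
                                                                    
                                                                    
                                                                    
                                                                    
                                                                    
                                                                    
                                                                    
                                                                    
                                                                    
                                                                    
                                                                    
                                                                    
                                                                    
                                                                    
                                                                    
                                                                    
                                                                    


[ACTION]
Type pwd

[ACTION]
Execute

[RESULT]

$ python -c "print(2 + 2)"                                          
4                                                                   
$ echo "test passed"                                                
test passed                                                         
$ python -c "print(42)"                                             
42                                                                  
$ pwd                                                               
/home/user                                                          
$ █                                                                 
                                                                    
                                                                    
                                                                    
                                                                    
                                                                    
                                                                    
                                                                    
                                                                    
                                                                    
                                                                    
                                                                    
                                                                    
                                                                    
                                                                    
                                                                    
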